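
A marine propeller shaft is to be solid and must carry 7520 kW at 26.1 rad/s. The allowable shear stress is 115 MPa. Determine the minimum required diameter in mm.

ω = 26.1 rad/s, so T = P/ω = 7520×10³ / 26.10 = 288100 N·m.
For a solid shaft τ_max = 16T/(πd³), so d = (16T/(π τ_allow))^(1/3) = (16·288100/(π·1.15×10^8))^(1/3) = 0.2337 m.

234 mm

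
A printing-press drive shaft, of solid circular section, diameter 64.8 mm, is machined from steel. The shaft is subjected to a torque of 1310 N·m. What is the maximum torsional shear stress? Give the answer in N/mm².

24.5 N/mm²

J = πd⁴/32 = π(0.0648)⁴/32 = 1.731×10^-6 m⁴.
τ_max = T·r/J = 1310 × 0.0324 / 1.731×10^-6 = 2.452×10^7 Pa.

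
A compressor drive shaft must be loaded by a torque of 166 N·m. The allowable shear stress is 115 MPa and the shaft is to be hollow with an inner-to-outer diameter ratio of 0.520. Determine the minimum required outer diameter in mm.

19.9 mm

For a hollow shaft with d_i/d_o = 0.520: τ_max = 16T/(π d_o³ (1−k⁴)), so d_o = [16T/(π τ_allow (1−k⁴))]^(1/3) = [16·166.0/(π·1.15×10^8·0.9269)]^(1/3) = 0.01994 m.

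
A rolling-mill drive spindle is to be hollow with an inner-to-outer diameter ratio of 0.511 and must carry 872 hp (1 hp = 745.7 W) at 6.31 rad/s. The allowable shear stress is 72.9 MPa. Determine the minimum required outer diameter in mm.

ω = 6.31 rad/s, so T = P/ω = 872×745.7 / 6.310 = 103100 N·m.
For a hollow shaft with d_i/d_o = 0.511: τ_max = 16T/(π d_o³ (1−k⁴)), so d_o = [16T/(π τ_allow (1−k⁴))]^(1/3) = [16·103100/(π·7.29×10^7·0.9318)]^(1/3) = 0.1977 m.

198 mm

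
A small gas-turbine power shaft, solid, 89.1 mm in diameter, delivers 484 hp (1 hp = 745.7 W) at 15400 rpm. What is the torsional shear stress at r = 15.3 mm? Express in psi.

80.3 psi

ω = 2π·15400/60 = 1613 rad/s, so T = P/ω = 484×745.7 / 1613 = 223.8 N·m.
J = πd⁴/32 = π(0.0891)⁴/32 = 6.187×10^-6 m⁴.
Shear stress varies linearly with radius: τ = T·r/J = 223.8 × 0.0153 / 6.187×10^-6 = 5.534×10^5 Pa.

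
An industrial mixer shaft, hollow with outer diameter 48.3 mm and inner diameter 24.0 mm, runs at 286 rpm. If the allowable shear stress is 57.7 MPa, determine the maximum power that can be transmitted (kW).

J = π(d_o⁴ − d_i⁴)/32 = π(0.0483⁴ − 0.0240⁴)/32 = 5.017×10^-7 m⁴.
T_max = τ_allow·J/r = 5.77×10^7 × 5.017×10^-7 / 0.0241 = 1199 N·m.
ω = 2π·286/60 = 29.95 rad/s, so P_max = T_max·ω = 3.590×10^4 W.

35.9 kW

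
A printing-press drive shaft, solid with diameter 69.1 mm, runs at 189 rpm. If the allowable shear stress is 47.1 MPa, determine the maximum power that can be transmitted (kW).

60.4 kW

J = πd⁴/32 = π(0.0691)⁴/32 = 2.238×10^-6 m⁴.
T_max = τ_allow·J/r = 4.71×10^7 × 2.238×10^-6 / 0.0345 = 3051 N·m.
ω = 2π·189/60 = 19.79 rad/s, so P_max = T_max·ω = 6.039×10^4 W.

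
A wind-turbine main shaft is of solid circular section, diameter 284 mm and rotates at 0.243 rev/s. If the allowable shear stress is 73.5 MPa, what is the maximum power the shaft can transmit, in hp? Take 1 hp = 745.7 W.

J = πd⁴/32 = π(0.284)⁴/32 = 6.387×10^-4 m⁴.
T_max = τ_allow·J/r = 7.35×10^7 × 6.387×10^-4 / 0.142 = 330600 N·m.
ω = 2π·0.243 = 1.527 rad/s, so P_max = T_max·ω = 5.047×10^5 W.

677 hp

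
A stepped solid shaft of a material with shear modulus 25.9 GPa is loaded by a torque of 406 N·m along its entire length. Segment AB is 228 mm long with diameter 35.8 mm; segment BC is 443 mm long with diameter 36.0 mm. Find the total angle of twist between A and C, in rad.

J_AB = π(0.0358)⁴/32 = 1.61×10^-7 m⁴; J_BC = π(0.0360)⁴/32 = 1.65×10^-7 m⁴.
θ = (T/G)·Σ L_i/J_i = (406.0/25.9×10⁹)·(0.228/1.61×10^-7 + 0.443/1.65×10^-7) = 0.06428 rad.

0.0643 rad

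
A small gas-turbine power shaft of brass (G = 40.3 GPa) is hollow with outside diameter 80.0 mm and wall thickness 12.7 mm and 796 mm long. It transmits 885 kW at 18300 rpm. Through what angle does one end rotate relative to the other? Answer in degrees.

ω = 2π·18300/60 = 1916 rad/s, so T = P/ω = 885×10³ / 1916 = 461.8 N·m.
J = π(d_o⁴ − d_i⁴)/32 = π(0.0800⁴ − 0.0546⁴)/32 = 3.149×10^-6 m⁴.
θ = T·L/(G·J) = 461.8 × 0.796 / (40.3×10⁹ × 3.149×10^-6) = 2.897×10^-3 rad.

0.166°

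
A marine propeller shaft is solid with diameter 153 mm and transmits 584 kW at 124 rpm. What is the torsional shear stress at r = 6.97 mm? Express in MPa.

5.83 MPa

ω = 2π·124/60 = 12.99 rad/s, so T = P/ω = 584×10³ / 12.99 = 44970 N·m.
J = πd⁴/32 = π(0.153)⁴/32 = 5.380×10^-5 m⁴.
Shear stress varies linearly with radius: τ = T·r/J = 44970 × 0.00697 / 5.380×10^-5 = 5.827×10^6 Pa.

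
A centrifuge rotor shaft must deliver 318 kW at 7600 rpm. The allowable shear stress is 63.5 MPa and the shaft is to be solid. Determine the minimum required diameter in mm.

31.8 mm

ω = 2π·7600/60 = 795.9 rad/s, so T = P/ω = 318×10³ / 795.9 = 399.6 N·m.
For a solid shaft τ_max = 16T/(πd³), so d = (16T/(π τ_allow))^(1/3) = (16·399.6/(π·6.35×10^7))^(1/3) = 0.03176 m.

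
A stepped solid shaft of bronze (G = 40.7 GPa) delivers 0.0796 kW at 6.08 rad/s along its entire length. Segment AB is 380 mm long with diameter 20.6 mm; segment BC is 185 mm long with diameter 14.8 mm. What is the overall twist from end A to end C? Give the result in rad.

ω = 6.08 rad/s, so T = P/ω = 0.0796×10³ / 6.080 = 13.09 N·m.
J_AB = π(0.0206)⁴/32 = 1.77×10^-8 m⁴; J_BC = π(0.0148)⁴/32 = 4.71×10^-9 m⁴.
θ = (T/G)·Σ L_i/J_i = (13.09/40.7×10⁹)·(0.380/1.77×10^-8 + 0.185/4.71×10^-9) = 0.01955 rad.

0.0195 rad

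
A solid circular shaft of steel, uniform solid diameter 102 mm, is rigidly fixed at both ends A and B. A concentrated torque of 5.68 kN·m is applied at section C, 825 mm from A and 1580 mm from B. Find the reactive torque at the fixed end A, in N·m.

3730 N·m

With uniform GJ and both ends fixed, compatibility θ_AC = θ_CB gives T_A·a = T_B·b, together with T_A + T_B = T₀.
T_A = T₀·b/(a+b) = 5680·1580/2405 = 3732 N·m; T_B = 1948 N·m.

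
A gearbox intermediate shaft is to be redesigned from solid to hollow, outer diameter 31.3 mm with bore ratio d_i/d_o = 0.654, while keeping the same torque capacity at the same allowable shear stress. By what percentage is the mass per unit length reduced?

34.5 %

Equal τ_max and T ⇒ the solid shaft needs d_s³ = d_o³(1−k⁴), so d_s = 31.3·(1−0.654⁴)^(1/3) = 29.26 mm.
Area ratio A_h/A_s = d_o²(1−k²)/d_s² = (1−k²)/(1−k⁴)^(2/3) = 0.6548.
Mass saving = 1 − 0.6548 = 34.5 %.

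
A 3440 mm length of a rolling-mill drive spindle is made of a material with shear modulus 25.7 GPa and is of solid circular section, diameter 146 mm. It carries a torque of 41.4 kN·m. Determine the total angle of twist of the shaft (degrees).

J = πd⁴/32 = π(0.146)⁴/32 = 4.461×10^-5 m⁴.
θ = T·L/(G·J) = 41400 × 3.44 / (25.7×10⁹ × 4.461×10^-5) = 0.1242 rad.

7.12°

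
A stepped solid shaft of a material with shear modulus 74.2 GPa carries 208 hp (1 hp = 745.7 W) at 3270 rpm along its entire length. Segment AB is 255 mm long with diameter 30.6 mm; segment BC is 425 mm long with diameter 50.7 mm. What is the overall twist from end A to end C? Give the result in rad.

0.0221 rad

ω = 2π·3270/60 = 342.4 rad/s, so T = P/ω = 208×745.7 / 342.4 = 453.0 N·m.
J_AB = π(0.0306)⁴/32 = 8.61×10^-8 m⁴; J_BC = π(0.0507)⁴/32 = 6.49×10^-7 m⁴.
θ = (T/G)·Σ L_i/J_i = (453.0/74.2×10⁹)·(0.255/8.61×10^-8 + 0.425/6.49×10^-7) = 0.02208 rad.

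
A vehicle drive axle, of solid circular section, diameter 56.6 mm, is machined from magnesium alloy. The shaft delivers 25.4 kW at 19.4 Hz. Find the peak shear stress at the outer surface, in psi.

849 psi

ω = 2π·19.4 = 121.9 rad/s, so T = P/ω = 25.4×10³ / 121.9 = 208.4 N·m.
J = πd⁴/32 = π(0.0566)⁴/32 = 1.008×10^-6 m⁴.
τ_max = T·r/J = 208.4 × 0.0283 / 1.008×10^-6 = 5.853×10^6 Pa.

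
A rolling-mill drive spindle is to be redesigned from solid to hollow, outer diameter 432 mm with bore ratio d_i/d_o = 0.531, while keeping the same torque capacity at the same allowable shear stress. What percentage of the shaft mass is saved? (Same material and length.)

24.1 %

Equal τ_max and T ⇒ the solid shaft needs d_s³ = d_o³(1−k⁴), so d_s = 432·(1−0.531⁴)^(1/3) = 420.2 mm.
Area ratio A_h/A_s = d_o²(1−k²)/d_s² = (1−k²)/(1−k⁴)^(2/3) = 0.7588.
Mass saving = 1 − 0.7588 = 24.1 %.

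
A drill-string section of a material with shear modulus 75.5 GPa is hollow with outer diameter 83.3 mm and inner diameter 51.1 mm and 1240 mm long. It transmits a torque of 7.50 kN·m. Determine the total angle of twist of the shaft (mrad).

J = π(d_o⁴ − d_i⁴)/32 = π(0.0833⁴ − 0.0511⁴)/32 = 4.058×10^-6 m⁴.
θ = T·L/(G·J) = 7500 × 1.24 / (75.5×10⁹ × 4.058×10^-6) = 0.03036 rad.

30.4 mrad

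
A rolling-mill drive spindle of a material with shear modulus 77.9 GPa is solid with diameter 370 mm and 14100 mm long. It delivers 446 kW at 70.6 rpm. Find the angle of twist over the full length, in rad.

0.00593 rad

ω = 2π·70.6/60 = 7.393 rad/s, so T = P/ω = 446×10³ / 7.393 = 60330 N·m.
J = πd⁴/32 = π(0.370)⁴/32 = 1.840×10^-3 m⁴.
θ = T·L/(G·J) = 60330 × 14.1 / (77.9×10⁹ × 1.840×10^-3) = 5.934×10^-3 rad.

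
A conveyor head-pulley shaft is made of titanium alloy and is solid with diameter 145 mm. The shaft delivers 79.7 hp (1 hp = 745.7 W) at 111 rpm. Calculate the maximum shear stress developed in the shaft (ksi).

ω = 2π·111/60 = 11.62 rad/s, so T = P/ω = 79.7×745.7 / 11.62 = 5113 N·m.
J = πd⁴/32 = π(0.145)⁴/32 = 4.340×10^-5 m⁴.
τ_max = T·r/J = 5113 × 0.0725 / 4.340×10^-5 = 8.542×10^6 Pa.

1.24 ksi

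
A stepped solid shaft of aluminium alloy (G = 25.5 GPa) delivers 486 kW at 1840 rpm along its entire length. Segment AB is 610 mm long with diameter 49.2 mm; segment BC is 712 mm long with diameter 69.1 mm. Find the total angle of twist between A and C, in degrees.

ω = 2π·1840/60 = 192.7 rad/s, so T = P/ω = 486×10³ / 192.7 = 2522 N·m.
J_AB = π(0.0492)⁴/32 = 5.75×10^-7 m⁴; J_BC = π(0.0691)⁴/32 = 2.24×10^-6 m⁴.
θ = (T/G)·Σ L_i/J_i = (2522/25.5×10⁹)·(0.610/5.75×10^-7 + 0.712/2.24×10^-6) = 0.1364 rad.

7.81°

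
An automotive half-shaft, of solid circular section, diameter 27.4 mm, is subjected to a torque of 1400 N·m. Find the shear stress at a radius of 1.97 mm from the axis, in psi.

7230 psi

J = πd⁴/32 = π(0.0274)⁴/32 = 5.534×10^-8 m⁴.
Shear stress varies linearly with radius: τ = T·r/J = 1400 × 0.00197 / 5.534×10^-8 = 4.984×10^7 Pa.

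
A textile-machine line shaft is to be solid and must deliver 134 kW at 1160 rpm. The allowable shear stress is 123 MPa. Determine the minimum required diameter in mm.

ω = 2π·1160/60 = 121.5 rad/s, so T = P/ω = 134×10³ / 121.5 = 1103 N·m.
For a solid shaft τ_max = 16T/(πd³), so d = (16T/(π τ_allow))^(1/3) = (16·1103/(π·1.23×10^8))^(1/3) = 0.03575 m.

35.7 mm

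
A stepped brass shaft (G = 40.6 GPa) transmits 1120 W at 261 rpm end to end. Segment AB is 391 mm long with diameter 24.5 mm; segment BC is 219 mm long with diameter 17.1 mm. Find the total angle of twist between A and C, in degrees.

ω = 2π·261/60 = 27.33 rad/s, so T = P/ω = 1120 / 27.33 = 40.98 N·m.
J_AB = π(0.0245)⁴/32 = 3.54×10^-8 m⁴; J_BC = π(0.0171)⁴/32 = 8.39×10^-9 m⁴.
θ = (T/G)·Σ L_i/J_i = (40.98/40.6×10⁹)·(0.391/3.54×10^-8 + 0.219/8.39×10^-9) = 0.03749 rad.

2.15°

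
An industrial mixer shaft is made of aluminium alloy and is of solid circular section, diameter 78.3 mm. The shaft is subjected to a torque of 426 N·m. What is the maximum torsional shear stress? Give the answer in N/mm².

J = πd⁴/32 = π(0.0783)⁴/32 = 3.690×10^-6 m⁴.
τ_max = T·r/J = 426.0 × 0.0391 / 3.690×10^-6 = 4.520×10^6 Pa.

4.52 N/mm²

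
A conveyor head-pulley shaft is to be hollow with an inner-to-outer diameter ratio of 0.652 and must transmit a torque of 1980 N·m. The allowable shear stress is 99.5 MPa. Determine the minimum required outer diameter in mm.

49.8 mm

For a hollow shaft with d_i/d_o = 0.652: τ_max = 16T/(π d_o³ (1−k⁴)), so d_o = [16T/(π τ_allow (1−k⁴))]^(1/3) = [16·1980/(π·9.95×10^7·0.8193)]^(1/3) = 0.04983 m.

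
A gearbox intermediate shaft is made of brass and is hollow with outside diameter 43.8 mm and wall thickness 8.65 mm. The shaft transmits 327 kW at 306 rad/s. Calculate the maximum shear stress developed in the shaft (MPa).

ω = 306 rad/s, so T = P/ω = 327×10³ / 306.0 = 1069 N·m.
J = π(d_o⁴ − d_i⁴)/32 = π(0.0438⁴ − 0.0265⁴)/32 = 3.129×10^-7 m⁴.
τ_max = T·r/J = 1069 × 0.0219 / 3.129×10^-7 = 7.479×10^7 Pa.

74.8 MPa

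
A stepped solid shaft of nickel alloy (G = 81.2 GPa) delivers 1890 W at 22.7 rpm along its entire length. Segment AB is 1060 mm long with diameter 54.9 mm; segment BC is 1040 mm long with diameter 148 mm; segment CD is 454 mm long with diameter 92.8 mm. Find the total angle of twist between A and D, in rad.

0.0125 rad

ω = 2π·22.7/60 = 2.377 rad/s, so T = P/ω = 1890 / 2.377 = 795.1 N·m.
J_AB = π(0.0549)⁴/32 = 8.92×10^-7 m⁴; J_BC = π(0.148)⁴/32 = 4.71×10^-5 m⁴; J_CD = π(0.0928)⁴/32 = 7.28×10^-6 m⁴.
θ = (T/G)·Σ L_i/J_i = (795.1/81.2×10⁹)·(1.06/8.92×10^-7 + 1.04/4.71×10^-5 + 0.454/7.28×10^-6) = 0.01246 rad.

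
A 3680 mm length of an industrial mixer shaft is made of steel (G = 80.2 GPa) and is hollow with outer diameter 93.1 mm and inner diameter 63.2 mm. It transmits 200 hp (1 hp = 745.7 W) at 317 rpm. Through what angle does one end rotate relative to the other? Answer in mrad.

35.5 mrad

ω = 2π·317/60 = 33.20 rad/s, so T = P/ω = 200×745.7 / 33.20 = 4493 N·m.
J = π(d_o⁴ − d_i⁴)/32 = π(0.0931⁴ − 0.0632⁴)/32 = 5.809×10^-6 m⁴.
θ = T·L/(G·J) = 4493 × 3.68 / (80.2×10⁹ × 5.809×10^-6) = 0.03549 rad.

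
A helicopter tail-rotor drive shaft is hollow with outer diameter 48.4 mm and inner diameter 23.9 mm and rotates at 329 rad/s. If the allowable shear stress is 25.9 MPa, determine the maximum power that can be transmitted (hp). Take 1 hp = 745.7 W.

J = π(d_o⁴ − d_i⁴)/32 = π(0.0484⁴ − 0.0239⁴)/32 = 5.067×10^-7 m⁴.
T_max = τ_allow·J/r = 2.59×10^7 × 5.067×10^-7 / 0.0242 = 542.3 N·m.
ω = 329 rad/s, so P_max = T_max·ω = 1.784×10^5 W.

239 hp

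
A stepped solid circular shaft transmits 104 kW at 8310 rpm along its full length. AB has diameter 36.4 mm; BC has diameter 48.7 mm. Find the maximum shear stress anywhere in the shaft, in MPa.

ω = 2π·8310/60 = 870.2 rad/s, so T = P/ω = 104×10³ / 870.2 = 119.5 N·m.
Under the same torque, τ_max = 16T/(πd³) is largest where d is smallest — segment AB (d = 36.4 mm).
τ_max = 16·119.5/(π·(0.0364)³) = 1.262×10^7 Pa.

12.6 MPa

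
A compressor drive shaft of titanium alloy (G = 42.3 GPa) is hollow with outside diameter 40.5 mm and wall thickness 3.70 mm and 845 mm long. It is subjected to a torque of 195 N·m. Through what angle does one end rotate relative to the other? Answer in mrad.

26.6 mrad

J = π(d_o⁴ − d_i⁴)/32 = π(0.0405⁴ − 0.0331⁴)/32 = 1.463×10^-7 m⁴.
θ = T·L/(G·J) = 195.0 × 0.845 / (42.3×10⁹ × 1.463×10^-7) = 0.02663 rad.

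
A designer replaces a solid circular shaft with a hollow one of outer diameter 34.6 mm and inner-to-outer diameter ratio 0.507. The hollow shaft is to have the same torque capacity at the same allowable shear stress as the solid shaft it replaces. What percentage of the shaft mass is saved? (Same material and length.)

22.2 %

Equal τ_max and T ⇒ the solid shaft needs d_s³ = d_o³(1−k⁴), so d_s = 34.6·(1−0.507⁴)^(1/3) = 33.82 mm.
Area ratio A_h/A_s = d_o²(1−k²)/d_s² = (1−k²)/(1−k⁴)^(2/3) = 0.7776.
Mass saving = 1 − 0.7776 = 22.2 %.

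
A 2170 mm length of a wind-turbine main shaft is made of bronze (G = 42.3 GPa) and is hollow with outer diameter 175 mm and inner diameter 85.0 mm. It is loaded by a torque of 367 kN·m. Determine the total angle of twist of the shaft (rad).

J = π(d_o⁴ − d_i⁴)/32 = π(0.175⁴ − 0.0850⁴)/32 = 8.695×10^-5 m⁴.
θ = T·L/(G·J) = 367000 × 2.17 / (42.3×10⁹ × 8.695×10^-5) = 0.2165 rad.

0.217 rad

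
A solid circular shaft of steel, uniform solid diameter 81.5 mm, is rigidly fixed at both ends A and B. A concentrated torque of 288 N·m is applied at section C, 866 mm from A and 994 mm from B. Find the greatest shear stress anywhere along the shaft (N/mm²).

1.45 N/mm²

With uniform GJ and both ends fixed, compatibility θ_AC = θ_CB gives T_A·a = T_B·b, together with T_A + T_B = T₀.
T_A = T₀·b/(a+b) = 288.0·994/1860 = 153.9 N·m; T_B = 134.1 N·m.
τ in each portion: τ_AC = 1.45×10^6 Pa, τ_CB = 1.26×10^6 Pa; maximum is in AC.
τ_max = T_AC·r/J = 153.9·0.0408/4.33×10^-6 = 1.448×10^6 Pa.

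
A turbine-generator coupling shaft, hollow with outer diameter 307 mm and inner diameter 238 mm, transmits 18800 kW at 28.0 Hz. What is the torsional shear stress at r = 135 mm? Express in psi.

ω = 2π·28.0 = 175.9 rad/s, so T = P/ω = 18800×10³ / 175.9 = 106900 N·m.
J = π(d_o⁴ − d_i⁴)/32 = π(0.307⁴ − 0.238⁴)/32 = 5.571×10^-4 m⁴.
Shear stress varies linearly with radius: τ = T·r/J = 106900 × 0.135 / 5.571×10^-4 = 2.590×10^7 Pa.

3760 psi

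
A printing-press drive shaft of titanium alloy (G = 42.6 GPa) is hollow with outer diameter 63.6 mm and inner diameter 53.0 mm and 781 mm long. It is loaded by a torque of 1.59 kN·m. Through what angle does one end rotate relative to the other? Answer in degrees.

J = π(d_o⁴ − d_i⁴)/32 = π(0.0636⁴ − 0.0530⁴)/32 = 8.317×10^-7 m⁴.
θ = T·L/(G·J) = 1590 × 0.781 / (42.6×10⁹ × 8.317×10^-7) = 0.03505 rad.

2.01°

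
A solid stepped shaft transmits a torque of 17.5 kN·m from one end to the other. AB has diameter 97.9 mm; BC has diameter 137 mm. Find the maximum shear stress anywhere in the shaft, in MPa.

95.0 MPa

Under the same torque, τ_max = 16T/(πd³) is largest where d is smallest — segment AB (d = 97.9 mm).
τ_max = 16·17500/(π·(0.0979)³) = 9.499×10^7 Pa.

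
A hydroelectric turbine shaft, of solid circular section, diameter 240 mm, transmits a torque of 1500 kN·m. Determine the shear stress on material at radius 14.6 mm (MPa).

J = πd⁴/32 = π(0.240)⁴/32 = 3.257×10^-4 m⁴.
Shear stress varies linearly with radius: τ = T·r/J = 1.500e6 × 0.0146 / 3.257×10^-4 = 6.724×10^7 Pa.

67.2 MPa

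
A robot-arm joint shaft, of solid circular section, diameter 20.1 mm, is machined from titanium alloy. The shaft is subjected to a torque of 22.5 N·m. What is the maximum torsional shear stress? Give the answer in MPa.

J = πd⁴/32 = π(0.0201)⁴/32 = 1.602×10^-8 m⁴.
τ_max = T·r/J = 22.50 × 0.0100 / 1.602×10^-8 = 1.411×10^7 Pa.

14.1 MPa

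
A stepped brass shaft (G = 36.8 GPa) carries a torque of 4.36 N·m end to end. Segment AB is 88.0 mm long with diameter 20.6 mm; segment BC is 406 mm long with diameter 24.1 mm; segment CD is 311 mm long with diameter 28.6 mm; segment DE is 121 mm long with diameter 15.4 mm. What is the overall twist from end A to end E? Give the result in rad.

0.00520 rad

J_AB = π(0.0206)⁴/32 = 1.77×10^-8 m⁴; J_BC = π(0.0241)⁴/32 = 3.31×10^-8 m⁴; J_CD = π(0.0286)⁴/32 = 6.57×10^-8 m⁴; J_DE = π(0.0154)⁴/32 = 5.52×10^-9 m⁴.
θ = (T/G)·Σ L_i/J_i = (4.360/36.8×10⁹)·(0.0880/1.77×10^-8 + 0.406/3.31×10^-8 + 0.311/6.57×10^-8 + 0.121/5.52×10^-9) = 5.199×10^-3 rad.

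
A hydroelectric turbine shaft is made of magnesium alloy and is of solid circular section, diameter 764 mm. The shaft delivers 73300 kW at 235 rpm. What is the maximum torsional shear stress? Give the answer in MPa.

ω = 2π·235/60 = 24.61 rad/s, so T = P/ω = 73300×10³ / 24.61 = 2.979e6 N·m.
J = πd⁴/32 = π(0.764)⁴/32 = 0.03345 m⁴.
τ_max = T·r/J = 2.979e6 × 0.382 / 0.03345 = 3.402×10^7 Pa.

34.0 MPa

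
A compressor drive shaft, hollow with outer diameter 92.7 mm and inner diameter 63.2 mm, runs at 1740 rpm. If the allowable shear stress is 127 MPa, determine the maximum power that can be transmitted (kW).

2840 kW

J = π(d_o⁴ − d_i⁴)/32 = π(0.0927⁴ − 0.0632⁴)/32 = 5.683×10^-6 m⁴.
T_max = τ_allow·J/r = 1.27×10^8 × 5.683×10^-6 / 0.0464 = 15570 N·m.
ω = 2π·1740/60 = 182.2 rad/s, so P_max = T_max·ω = 2.838×10^6 W.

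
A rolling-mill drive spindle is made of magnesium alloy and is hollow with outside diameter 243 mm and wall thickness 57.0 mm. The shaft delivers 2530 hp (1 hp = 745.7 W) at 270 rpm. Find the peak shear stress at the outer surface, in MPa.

25.7 MPa

ω = 2π·270/60 = 28.27 rad/s, so T = P/ω = 2530×745.7 / 28.27 = 66730 N·m.
J = π(d_o⁴ − d_i⁴)/32 = π(0.243⁴ − 0.129⁴)/32 = 3.151×10^-4 m⁴.
τ_max = T·r/J = 66730 × 0.121 / 3.151×10^-4 = 2.573×10^7 Pa.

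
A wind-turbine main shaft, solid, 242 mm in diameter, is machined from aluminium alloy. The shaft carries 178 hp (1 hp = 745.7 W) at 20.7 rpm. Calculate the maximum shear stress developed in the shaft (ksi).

ω = 2π·20.7/60 = 2.168 rad/s, so T = P/ω = 178×745.7 / 2.168 = 61230 N·m.
J = πd⁴/32 = π(0.242)⁴/32 = 3.367×10^-4 m⁴.
τ_max = T·r/J = 61230 × 0.121 / 3.367×10^-4 = 2.200×10^7 Pa.

3.19 ksi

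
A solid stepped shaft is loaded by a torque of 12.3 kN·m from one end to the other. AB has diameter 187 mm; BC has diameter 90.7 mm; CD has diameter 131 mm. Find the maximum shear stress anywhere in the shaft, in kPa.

84000 kPa

Under the same torque, τ_max = 16T/(πd³) is largest where d is smallest — segment BC (d = 90.7 mm).
τ_max = 16·12300/(π·(0.0907)³) = 8.396×10^7 Pa.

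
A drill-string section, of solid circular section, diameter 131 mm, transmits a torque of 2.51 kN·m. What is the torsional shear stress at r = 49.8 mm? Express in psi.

627 psi

J = πd⁴/32 = π(0.131)⁴/32 = 2.891×10^-5 m⁴.
Shear stress varies linearly with radius: τ = T·r/J = 2510 × 0.0498 / 2.891×10^-5 = 4.323×10^6 Pa.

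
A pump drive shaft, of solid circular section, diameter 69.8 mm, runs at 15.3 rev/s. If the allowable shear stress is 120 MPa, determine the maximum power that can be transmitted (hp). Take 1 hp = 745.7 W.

J = πd⁴/32 = π(0.0698)⁴/32 = 2.330×10^-6 m⁴.
T_max = τ_allow·J/r = 1.20×10^8 × 2.330×10^-6 / 0.0349 = 8013 N·m.
ω = 2π·15.3 = 96.13 rad/s, so P_max = T_max·ω = 7.703×10^5 W.

1030 hp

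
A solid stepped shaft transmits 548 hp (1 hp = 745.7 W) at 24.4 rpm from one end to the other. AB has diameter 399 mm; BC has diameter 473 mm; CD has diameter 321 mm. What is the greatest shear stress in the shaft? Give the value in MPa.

24.6 MPa

ω = 2π·24.4/60 = 2.555 rad/s, so T = P/ω = 548×745.7 / 2.555 = 159900 N·m.
Under the same torque, τ_max = 16T/(πd³) is largest where d is smallest — segment CD (d = 321 mm).
τ_max = 16·159900/(π·(0.321)³) = 2.463×10^7 Pa.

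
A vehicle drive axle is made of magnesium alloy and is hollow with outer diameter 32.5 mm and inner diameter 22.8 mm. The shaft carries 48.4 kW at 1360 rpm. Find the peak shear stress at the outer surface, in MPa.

66.5 MPa

ω = 2π·1360/60 = 142.4 rad/s, so T = P/ω = 48.4×10³ / 142.4 = 339.8 N·m.
J = π(d_o⁴ − d_i⁴)/32 = π(0.0325⁴ − 0.0228⁴)/32 = 8.300×10^-8 m⁴.
τ_max = T·r/J = 339.8 × 0.0163 / 8.300×10^-8 = 6.654×10^7 Pa.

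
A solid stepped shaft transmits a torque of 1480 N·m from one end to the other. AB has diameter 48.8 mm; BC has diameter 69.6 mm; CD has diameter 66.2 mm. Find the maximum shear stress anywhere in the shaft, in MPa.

Under the same torque, τ_max = 16T/(πd³) is largest where d is smallest — segment AB (d = 48.8 mm).
τ_max = 16·1480/(π·(0.0488)³) = 6.486×10^7 Pa.

64.9 MPa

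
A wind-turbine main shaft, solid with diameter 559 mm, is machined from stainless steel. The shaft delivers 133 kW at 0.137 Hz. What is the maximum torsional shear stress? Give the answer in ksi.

0.653 ksi

ω = 2π·0.137 = 0.8608 rad/s, so T = P/ω = 133×10³ / 0.8608 = 154500 N·m.
J = πd⁴/32 = π(0.559)⁴/32 = 9.586×10^-3 m⁴.
τ_max = T·r/J = 154500 × 0.280 / 9.586×10^-3 = 4.505×10^6 Pa.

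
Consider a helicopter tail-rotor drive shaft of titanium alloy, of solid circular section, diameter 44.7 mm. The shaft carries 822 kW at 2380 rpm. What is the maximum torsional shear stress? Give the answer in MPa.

188 MPa

ω = 2π·2380/60 = 249.2 rad/s, so T = P/ω = 822×10³ / 249.2 = 3298 N·m.
J = πd⁴/32 = π(0.0447)⁴/32 = 3.919×10^-7 m⁴.
τ_max = T·r/J = 3298 × 0.0224 / 3.919×10^-7 = 1.881×10^8 Pa.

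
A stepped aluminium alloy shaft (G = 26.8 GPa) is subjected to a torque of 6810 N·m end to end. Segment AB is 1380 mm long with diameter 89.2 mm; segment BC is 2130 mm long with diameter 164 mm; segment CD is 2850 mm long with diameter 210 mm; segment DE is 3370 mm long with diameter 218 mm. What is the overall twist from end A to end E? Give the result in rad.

0.0717 rad

J_AB = π(0.0892)⁴/32 = 6.22×10^-6 m⁴; J_BC = π(0.164)⁴/32 = 7.10×10^-5 m⁴; J_CD = π(0.210)⁴/32 = 1.91×10^-4 m⁴; J_DE = π(0.218)⁴/32 = 2.22×10^-4 m⁴.
θ = (T/G)·Σ L_i/J_i = (6810/26.8×10⁹)·(1.38/6.22×10^-6 + 2.13/7.10×10^-5 + 2.85/1.91×10^-4 + 3.37/2.22×10^-4) = 0.07170 rad.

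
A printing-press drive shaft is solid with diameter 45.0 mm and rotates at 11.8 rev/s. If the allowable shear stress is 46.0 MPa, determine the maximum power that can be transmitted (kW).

J = πd⁴/32 = π(0.0450)⁴/32 = 4.026×10^-7 m⁴.
T_max = τ_allow·J/r = 4.60×10^7 × 4.026×10^-7 / 0.0225 = 823.0 N·m.
ω = 2π·11.8 = 74.14 rad/s, so P_max = T_max·ω = 6.102×10^4 W.

61.0 kW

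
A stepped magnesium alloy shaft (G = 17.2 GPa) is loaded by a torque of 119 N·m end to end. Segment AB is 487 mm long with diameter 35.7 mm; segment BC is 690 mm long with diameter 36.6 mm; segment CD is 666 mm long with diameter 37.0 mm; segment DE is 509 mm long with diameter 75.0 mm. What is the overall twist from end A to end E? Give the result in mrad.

74.4 mrad

J_AB = π(0.0357)⁴/32 = 1.59×10^-7 m⁴; J_BC = π(0.0366)⁴/32 = 1.76×10^-7 m⁴; J_CD = π(0.0370)⁴/32 = 1.84×10^-7 m⁴; J_DE = π(0.0750)⁴/32 = 3.11×10^-6 m⁴.
θ = (T/G)·Σ L_i/J_i = (119.0/17.2×10⁹)·(0.487/1.59×10^-7 + 0.690/1.76×10^-7 + 0.666/1.84×10^-7 + 0.509/3.11×10^-6) = 0.07440 rad.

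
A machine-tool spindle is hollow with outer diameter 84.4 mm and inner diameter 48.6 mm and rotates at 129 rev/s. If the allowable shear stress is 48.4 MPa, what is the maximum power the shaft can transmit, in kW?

4120 kW

J = π(d_o⁴ − d_i⁴)/32 = π(0.0844⁴ − 0.0486⁴)/32 = 4.434×10^-6 m⁴.
T_max = τ_allow·J/r = 4.84×10^7 × 4.434×10^-6 / 0.0422 = 5085 N·m.
ω = 2π·129 = 810.5 rad/s, so P_max = T_max·ω = 4.122×10^6 W.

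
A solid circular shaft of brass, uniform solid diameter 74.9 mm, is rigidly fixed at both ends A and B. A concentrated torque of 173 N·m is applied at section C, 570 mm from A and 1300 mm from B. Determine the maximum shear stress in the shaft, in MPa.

1.46 MPa

With uniform GJ and both ends fixed, compatibility θ_AC = θ_CB gives T_A·a = T_B·b, together with T_A + T_B = T₀.
T_A = T₀·b/(a+b) = 173.0·1300/1870 = 120.3 N·m; T_B = 52.73 N·m.
τ in each portion: τ_AC = 1.46×10^6 Pa, τ_CB = 6.39×10^5 Pa; maximum is in AC.
τ_max = T_AC·r/J = 120.3·0.0375/3.09×10^-6 = 1.458×10^6 Pa.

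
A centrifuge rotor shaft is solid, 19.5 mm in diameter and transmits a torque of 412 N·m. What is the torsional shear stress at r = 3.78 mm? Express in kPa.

110000 kPa

J = πd⁴/32 = π(0.0195)⁴/32 = 1.420×10^-8 m⁴.
Shear stress varies linearly with radius: τ = T·r/J = 412.0 × 0.00378 / 1.420×10^-8 = 1.097×10^8 Pa.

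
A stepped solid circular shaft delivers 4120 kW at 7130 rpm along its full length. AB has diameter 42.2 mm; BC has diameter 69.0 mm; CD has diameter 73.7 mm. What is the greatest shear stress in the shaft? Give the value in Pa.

3.74e8 Pa

ω = 2π·7130/60 = 746.7 rad/s, so T = P/ω = 4120×10³ / 746.7 = 5518 N·m.
Under the same torque, τ_max = 16T/(πd³) is largest where d is smallest — segment AB (d = 42.2 mm).
τ_max = 16·5518/(π·(0.0422)³) = 3.739×10^8 Pa.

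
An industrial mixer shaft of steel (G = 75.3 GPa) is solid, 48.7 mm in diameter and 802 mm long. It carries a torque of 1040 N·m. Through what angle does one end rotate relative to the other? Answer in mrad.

20.1 mrad

J = πd⁴/32 = π(0.0487)⁴/32 = 5.522×10^-7 m⁴.
θ = T·L/(G·J) = 1040 × 0.802 / (75.3×10⁹ × 5.522×10^-7) = 0.02006 rad.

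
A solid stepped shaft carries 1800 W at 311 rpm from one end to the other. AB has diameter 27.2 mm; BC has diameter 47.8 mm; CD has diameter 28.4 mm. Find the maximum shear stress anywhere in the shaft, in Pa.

1.40e7 Pa

ω = 2π·311/60 = 32.57 rad/s, so T = P/ω = 1800 / 32.57 = 55.27 N·m.
Under the same torque, τ_max = 16T/(πd³) is largest where d is smallest — segment AB (d = 27.2 mm).
τ_max = 16·55.27/(π·(0.0272)³) = 1.399×10^7 Pa.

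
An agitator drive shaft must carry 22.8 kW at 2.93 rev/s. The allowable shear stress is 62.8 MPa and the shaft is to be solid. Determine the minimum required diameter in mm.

46.5 mm

ω = 2π·2.93 = 18.41 rad/s, so T = P/ω = 22.8×10³ / 18.41 = 1238 N·m.
For a solid shaft τ_max = 16T/(πd³), so d = (16T/(π τ_allow))^(1/3) = (16·1238/(π·6.28×10^7))^(1/3) = 0.04648 m.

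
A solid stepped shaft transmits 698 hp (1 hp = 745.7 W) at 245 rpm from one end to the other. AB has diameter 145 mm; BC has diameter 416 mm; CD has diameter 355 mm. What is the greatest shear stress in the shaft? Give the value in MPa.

33.9 MPa

ω = 2π·245/60 = 25.66 rad/s, so T = P/ω = 698×745.7 / 25.66 = 20290 N·m.
Under the same torque, τ_max = 16T/(πd³) is largest where d is smallest — segment AB (d = 145 mm).
τ_max = 16·20290/(π·(0.145)³) = 3.389×10^7 Pa.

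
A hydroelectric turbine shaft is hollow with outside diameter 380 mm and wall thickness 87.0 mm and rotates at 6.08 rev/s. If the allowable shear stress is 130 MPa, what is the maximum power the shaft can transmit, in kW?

J = π(d_o⁴ − d_i⁴)/32 = π(0.380⁴ − 0.206⁴)/32 = 1.870×10^-3 m⁴.
T_max = τ_allow·J/r = 1.30×10^8 × 1.870×10^-3 / 0.190 = 1.280e6 N·m.
ω = 2π·6.08 = 38.20 rad/s, so P_max = T_max·ω = 4.889×10^7 W.

48900 kW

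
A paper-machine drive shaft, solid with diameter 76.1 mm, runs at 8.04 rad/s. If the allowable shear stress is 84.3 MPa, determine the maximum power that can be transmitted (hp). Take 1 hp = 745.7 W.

J = πd⁴/32 = π(0.0761)⁴/32 = 3.293×10^-6 m⁴.
T_max = τ_allow·J/r = 8.43×10^7 × 3.293×10^-6 / 0.0381 = 7295 N·m.
ω = 8.04 rad/s, so P_max = T_max·ω = 5.865×10^4 W.

78.7 hp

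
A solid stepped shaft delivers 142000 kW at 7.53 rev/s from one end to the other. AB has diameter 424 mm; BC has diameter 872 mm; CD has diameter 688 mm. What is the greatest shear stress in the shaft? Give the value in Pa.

2.01e8 Pa

ω = 2π·7.53 = 47.31 rad/s, so T = P/ω = 142000×10³ / 47.31 = 3.001e6 N·m.
Under the same torque, τ_max = 16T/(πd³) is largest where d is smallest — segment AB (d = 424 mm).
τ_max = 16·3.001e6/(π·(0.424)³) = 2.005×10^8 Pa.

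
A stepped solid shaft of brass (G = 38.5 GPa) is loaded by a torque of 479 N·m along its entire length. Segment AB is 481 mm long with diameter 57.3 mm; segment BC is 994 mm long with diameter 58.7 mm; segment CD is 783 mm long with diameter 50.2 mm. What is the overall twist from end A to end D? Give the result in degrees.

J_AB = π(0.0573)⁴/32 = 1.06×10^-6 m⁴; J_BC = π(0.0587)⁴/32 = 1.17×10^-6 m⁴; J_CD = π(0.0502)⁴/32 = 6.23×10^-7 m⁴.
θ = (T/G)·Σ L_i/J_i = (479.0/38.5×10⁹)·(0.481/1.06×10^-6 + 0.994/1.17×10^-6 + 0.783/6.23×10^-7) = 0.03189 rad.

1.83°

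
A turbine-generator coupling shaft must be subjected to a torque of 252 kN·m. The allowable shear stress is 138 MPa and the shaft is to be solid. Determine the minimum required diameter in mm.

For a solid shaft τ_max = 16T/(πd³), so d = (16T/(π τ_allow))^(1/3) = (16·252000/(π·1.38×10^8))^(1/3) = 0.2103 m.

210 mm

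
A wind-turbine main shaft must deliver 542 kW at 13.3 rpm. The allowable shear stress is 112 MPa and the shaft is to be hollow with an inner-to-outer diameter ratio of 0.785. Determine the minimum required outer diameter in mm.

ω = 2π·13.3/60 = 1.393 rad/s, so T = P/ω = 542×10³ / 1.393 = 389200 N·m.
For a hollow shaft with d_i/d_o = 0.785: τ_max = 16T/(π d_o³ (1−k⁴)), so d_o = [16T/(π τ_allow (1−k⁴))]^(1/3) = [16·389200/(π·1.12×10^8·0.6203)]^(1/3) = 0.3056 m.

306 mm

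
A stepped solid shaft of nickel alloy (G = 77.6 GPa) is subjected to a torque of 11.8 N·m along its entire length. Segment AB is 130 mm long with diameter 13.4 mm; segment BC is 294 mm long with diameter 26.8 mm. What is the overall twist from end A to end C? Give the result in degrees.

J_AB = π(0.0134)⁴/32 = 3.17×10^-9 m⁴; J_BC = π(0.0268)⁴/32 = 5.06×10^-8 m⁴.
θ = (T/G)·Σ L_i/J_i = (11.80/77.6×10⁹)·(0.130/3.17×10^-9 + 0.294/5.06×10^-8) = 7.128×10^-3 rad.

0.408°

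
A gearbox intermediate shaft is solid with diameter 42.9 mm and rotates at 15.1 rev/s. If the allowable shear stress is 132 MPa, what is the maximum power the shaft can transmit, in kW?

194 kW

J = πd⁴/32 = π(0.0429)⁴/32 = 3.325×10^-7 m⁴.
T_max = τ_allow·J/r = 1.32×10^8 × 3.325×10^-7 / 0.0215 = 2046 N·m.
ω = 2π·15.1 = 94.88 rad/s, so P_max = T_max·ω = 1.941×10^5 W.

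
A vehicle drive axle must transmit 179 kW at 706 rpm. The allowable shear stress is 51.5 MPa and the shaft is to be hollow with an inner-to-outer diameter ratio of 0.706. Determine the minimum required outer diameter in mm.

68.3 mm

ω = 2π·706/60 = 73.93 rad/s, so T = P/ω = 179×10³ / 73.93 = 2421 N·m.
For a hollow shaft with d_i/d_o = 0.706: τ_max = 16T/(π d_o³ (1−k⁴)), so d_o = [16T/(π τ_allow (1−k⁴))]^(1/3) = [16·2421/(π·5.15×10^7·0.7516)]^(1/3) = 0.06830 m.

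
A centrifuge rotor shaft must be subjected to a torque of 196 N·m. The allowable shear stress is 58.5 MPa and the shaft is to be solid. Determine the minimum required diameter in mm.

25.7 mm

For a solid shaft τ_max = 16T/(πd³), so d = (16T/(π τ_allow))^(1/3) = (16·196.0/(π·5.85×10^7))^(1/3) = 0.02574 m.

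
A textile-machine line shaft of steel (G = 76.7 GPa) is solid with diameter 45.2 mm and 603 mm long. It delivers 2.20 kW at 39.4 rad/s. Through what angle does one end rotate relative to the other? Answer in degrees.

0.0614°

ω = 39.4 rad/s, so T = P/ω = 2.20×10³ / 39.40 = 55.84 N·m.
J = πd⁴/32 = π(0.0452)⁴/32 = 4.098×10^-7 m⁴.
θ = T·L/(G·J) = 55.84 × 0.603 / (76.7×10⁹ × 4.098×10^-7) = 1.071×10^-3 rad.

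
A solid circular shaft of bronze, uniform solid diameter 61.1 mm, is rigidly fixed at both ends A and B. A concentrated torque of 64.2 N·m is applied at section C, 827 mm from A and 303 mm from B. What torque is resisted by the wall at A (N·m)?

17.2 N·m

With uniform GJ and both ends fixed, compatibility θ_AC = θ_CB gives T_A·a = T_B·b, together with T_A + T_B = T₀.
T_A = T₀·b/(a+b) = 64.20·303/1130 = 17.21 N·m; T_B = 46.99 N·m.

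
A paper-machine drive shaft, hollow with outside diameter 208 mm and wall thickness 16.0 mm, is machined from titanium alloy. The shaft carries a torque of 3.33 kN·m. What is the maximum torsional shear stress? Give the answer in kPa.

J = π(d_o⁴ − d_i⁴)/32 = π(0.208⁴ − 0.176⁴)/32 = 8.956×10^-5 m⁴.
τ_max = T·r/J = 3330 × 0.104 / 8.956×10^-5 = 3.867×10^6 Pa.

3870 kPa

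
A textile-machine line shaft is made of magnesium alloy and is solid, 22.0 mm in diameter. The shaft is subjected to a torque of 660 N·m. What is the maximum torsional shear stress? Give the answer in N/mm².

316 N/mm²

J = πd⁴/32 = π(0.0220)⁴/32 = 2.300×10^-8 m⁴.
τ_max = T·r/J = 660.0 × 0.0110 / 2.300×10^-8 = 3.157×10^8 Pa.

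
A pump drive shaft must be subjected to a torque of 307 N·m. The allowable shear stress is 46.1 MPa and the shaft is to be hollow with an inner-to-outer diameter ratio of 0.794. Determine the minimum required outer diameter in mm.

For a hollow shaft with d_i/d_o = 0.794: τ_max = 16T/(π d_o³ (1−k⁴)), so d_o = [16T/(π τ_allow (1−k⁴))]^(1/3) = [16·307.0/(π·4.61×10^7·0.6026)]^(1/3) = 0.03832 m.

38.3 mm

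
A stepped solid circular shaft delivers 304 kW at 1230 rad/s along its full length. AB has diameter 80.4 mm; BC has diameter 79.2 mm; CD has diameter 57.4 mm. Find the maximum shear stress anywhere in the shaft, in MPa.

ω = 1230 rad/s, so T = P/ω = 304×10³ / 1230 = 247.2 N·m.
Under the same torque, τ_max = 16T/(πd³) is largest where d is smallest — segment CD (d = 57.4 mm).
τ_max = 16·247.2/(π·(0.0574)³) = 6.656×10^6 Pa.

6.66 MPa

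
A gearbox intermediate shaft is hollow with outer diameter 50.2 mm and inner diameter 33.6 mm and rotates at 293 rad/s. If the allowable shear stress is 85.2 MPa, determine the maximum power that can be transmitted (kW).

J = π(d_o⁴ − d_i⁴)/32 = π(0.0502⁴ − 0.0336⁴)/32 = 4.983×10^-7 m⁴.
T_max = τ_allow·J/r = 8.52×10^7 × 4.983×10^-7 / 0.0251 = 1692 N·m.
ω = 293 rad/s, so P_max = T_max·ω = 4.956×10^5 W.

496 kW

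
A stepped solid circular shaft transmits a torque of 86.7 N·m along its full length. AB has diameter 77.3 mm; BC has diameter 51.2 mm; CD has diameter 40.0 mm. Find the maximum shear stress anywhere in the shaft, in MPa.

Under the same torque, τ_max = 16T/(πd³) is largest where d is smallest — segment CD (d = 40.0 mm).
τ_max = 16·86.70/(π·(0.0400)³) = 6.899×10^6 Pa.

6.90 MPa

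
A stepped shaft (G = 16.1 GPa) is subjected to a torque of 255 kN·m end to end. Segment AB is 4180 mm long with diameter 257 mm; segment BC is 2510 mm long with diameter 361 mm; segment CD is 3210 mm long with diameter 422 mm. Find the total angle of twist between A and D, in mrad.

195 mrad

J_AB = π(0.257)⁴/32 = 4.28×10^-4 m⁴; J_BC = π(0.361)⁴/32 = 1.67×10^-3 m⁴; J_CD = π(0.422)⁴/32 = 3.11×10^-3 m⁴.
θ = (T/G)·Σ L_i/J_i = (255000/16.1×10⁹)·(4.18/4.28×10^-4 + 2.51/1.67×10^-3 + 3.21/3.11×10^-3) = 0.1948 rad.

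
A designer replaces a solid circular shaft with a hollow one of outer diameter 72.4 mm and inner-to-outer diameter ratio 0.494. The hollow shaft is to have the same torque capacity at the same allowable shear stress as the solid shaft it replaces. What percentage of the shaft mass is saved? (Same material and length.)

21.2 %

Equal τ_max and T ⇒ the solid shaft needs d_s³ = d_o³(1−k⁴), so d_s = 72.4·(1−0.494⁴)^(1/3) = 70.93 mm.
Area ratio A_h/A_s = d_o²(1−k²)/d_s² = (1−k²)/(1−k⁴)^(2/3) = 0.7876.
Mass saving = 1 − 0.7876 = 21.2 %.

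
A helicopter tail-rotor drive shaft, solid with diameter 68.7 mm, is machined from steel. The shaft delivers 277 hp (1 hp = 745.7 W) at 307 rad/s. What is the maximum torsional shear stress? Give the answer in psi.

1530 psi

ω = 307 rad/s, so T = P/ω = 277×745.7 / 307.0 = 672.8 N·m.
J = πd⁴/32 = π(0.0687)⁴/32 = 2.187×10^-6 m⁴.
τ_max = T·r/J = 672.8 × 0.0343 / 2.187×10^-6 = 1.057×10^7 Pa.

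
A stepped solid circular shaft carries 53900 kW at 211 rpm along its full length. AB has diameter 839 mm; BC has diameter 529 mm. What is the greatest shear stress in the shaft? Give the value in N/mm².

ω = 2π·211/60 = 22.10 rad/s, so T = P/ω = 53900×10³ / 22.10 = 2.439e6 N·m.
Under the same torque, τ_max = 16T/(πd³) is largest where d is smallest — segment BC (d = 529 mm).
τ_max = 16·2.439e6/(π·(0.529)³) = 8.392×10^7 Pa.

83.9 N/mm²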